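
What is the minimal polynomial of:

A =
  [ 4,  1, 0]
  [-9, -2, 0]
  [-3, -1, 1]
x^2 - 2*x + 1

The characteristic polynomial is χ_A(x) = (x - 1)^3, so the eigenvalues are known. The minimal polynomial is
  m_A(x) = Π_λ (x − λ)^{k_λ}
where k_λ is the size of the *largest* Jordan block for λ (equivalently, the smallest k with (A − λI)^k v = 0 for every generalised eigenvector v of λ).

  λ = 1: largest Jordan block has size 2, contributing (x − 1)^2

So m_A(x) = (x - 1)^2 = x^2 - 2*x + 1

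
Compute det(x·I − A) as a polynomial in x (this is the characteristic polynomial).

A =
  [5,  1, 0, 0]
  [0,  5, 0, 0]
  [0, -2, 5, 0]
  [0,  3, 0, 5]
x^4 - 20*x^3 + 150*x^2 - 500*x + 625

Expanding det(x·I − A) (e.g. by cofactor expansion or by noting that A is similar to its Jordan form J, which has the same characteristic polynomial as A) gives
  χ_A(x) = x^4 - 20*x^3 + 150*x^2 - 500*x + 625
which factors as (x - 5)^4. The eigenvalues (with algebraic multiplicities) are λ = 5 with multiplicity 4.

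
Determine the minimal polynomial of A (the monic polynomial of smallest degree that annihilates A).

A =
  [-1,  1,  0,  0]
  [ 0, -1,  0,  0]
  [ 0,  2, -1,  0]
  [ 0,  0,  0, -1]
x^2 + 2*x + 1

The characteristic polynomial is χ_A(x) = (x + 1)^4, so the eigenvalues are known. The minimal polynomial is
  m_A(x) = Π_λ (x − λ)^{k_λ}
where k_λ is the size of the *largest* Jordan block for λ (equivalently, the smallest k with (A − λI)^k v = 0 for every generalised eigenvector v of λ).

  λ = -1: largest Jordan block has size 2, contributing (x + 1)^2

So m_A(x) = (x + 1)^2 = x^2 + 2*x + 1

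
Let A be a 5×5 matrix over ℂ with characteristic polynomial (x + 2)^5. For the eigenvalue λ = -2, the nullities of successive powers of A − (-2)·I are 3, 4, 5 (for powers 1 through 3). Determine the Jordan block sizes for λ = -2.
Block sizes for λ = -2: [3, 1, 1]

From the dimensions of kernels of powers, the number of Jordan blocks of size at least j is d_j − d_{j−1} where d_j = dim ker(N^j) (with d_0 = 0). Computing the differences gives [3, 1, 1].
The number of blocks of size exactly k is (#blocks of size ≥ k) − (#blocks of size ≥ k + 1), so the partition is: 2 block(s) of size 1, 1 block(s) of size 3.
In nonincreasing order the block sizes are [3, 1, 1].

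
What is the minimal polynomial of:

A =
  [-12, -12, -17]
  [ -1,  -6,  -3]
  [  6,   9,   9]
x^3 + 9*x^2 + 27*x + 27

The characteristic polynomial is χ_A(x) = (x + 3)^3, so the eigenvalues are known. The minimal polynomial is
  m_A(x) = Π_λ (x − λ)^{k_λ}
where k_λ is the size of the *largest* Jordan block for λ (equivalently, the smallest k with (A − λI)^k v = 0 for every generalised eigenvector v of λ).

  λ = -3: largest Jordan block has size 3, contributing (x + 3)^3

So m_A(x) = (x + 3)^3 = x^3 + 9*x^2 + 27*x + 27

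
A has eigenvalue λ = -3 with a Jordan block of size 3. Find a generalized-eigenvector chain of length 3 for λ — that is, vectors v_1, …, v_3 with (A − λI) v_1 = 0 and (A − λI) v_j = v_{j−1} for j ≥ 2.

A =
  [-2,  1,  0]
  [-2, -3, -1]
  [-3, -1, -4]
A Jordan chain for λ = -3 of length 3:
v_1 = (-1, 1, 2)ᵀ
v_2 = (1, -2, -3)ᵀ
v_3 = (1, 0, 0)ᵀ

Let N = A − (-3)·I. We want v_3 with N^3 v_3 = 0 but N^2 v_3 ≠ 0; then v_{j-1} := N · v_j for j = 3, …, 2.

Pick v_3 = (1, 0, 0)ᵀ.
Then v_2 = N · v_3 = (1, -2, -3)ᵀ.
Then v_1 = N · v_2 = (-1, 1, 2)ᵀ.

Sanity check: (A − (-3)·I) v_1 = (0, 0, 0)ᵀ = 0. ✓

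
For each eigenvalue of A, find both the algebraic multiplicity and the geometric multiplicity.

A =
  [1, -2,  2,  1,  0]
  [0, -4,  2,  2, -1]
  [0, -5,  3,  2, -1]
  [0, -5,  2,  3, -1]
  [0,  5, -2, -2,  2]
λ = 1: alg = 5, geom = 3

Step 1 — factor the characteristic polynomial to read off the algebraic multiplicities:
  χ_A(x) = (x - 1)^5

Step 2 — compute geometric multiplicities via the rank-nullity identity g(λ) = n − rank(A − λI):
  rank(A − (1)·I) = 2, so dim ker(A − (1)·I) = n − 2 = 3

Summary:
  λ = 1: algebraic multiplicity = 5, geometric multiplicity = 3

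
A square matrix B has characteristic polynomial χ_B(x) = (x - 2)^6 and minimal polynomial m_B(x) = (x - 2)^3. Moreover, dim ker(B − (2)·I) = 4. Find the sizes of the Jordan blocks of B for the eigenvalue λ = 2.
Block sizes for λ = 2: [3, 1, 1, 1]

Step 1 — from the characteristic polynomial, algebraic multiplicity of λ = 2 is 6. From dim ker(B − (2)·I) = 4, there are exactly 4 Jordan blocks for λ = 2.
Step 2 — from the minimal polynomial, the factor (x − 2)^3 tells us the largest block for λ = 2 has size 3.
Step 3 — with total size 6, 4 blocks, and largest block 3, the block sizes (in nonincreasing order) are [3, 1, 1, 1].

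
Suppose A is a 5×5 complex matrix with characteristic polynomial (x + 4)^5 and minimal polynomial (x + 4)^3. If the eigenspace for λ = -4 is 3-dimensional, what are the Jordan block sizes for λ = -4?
Block sizes for λ = -4: [3, 1, 1]

Step 1 — from the characteristic polynomial, algebraic multiplicity of λ = -4 is 5. From dim ker(A − (-4)·I) = 3, there are exactly 3 Jordan blocks for λ = -4.
Step 2 — from the minimal polynomial, the factor (x + 4)^3 tells us the largest block for λ = -4 has size 3.
Step 3 — with total size 5, 3 blocks, and largest block 3, the block sizes (in nonincreasing order) are [3, 1, 1].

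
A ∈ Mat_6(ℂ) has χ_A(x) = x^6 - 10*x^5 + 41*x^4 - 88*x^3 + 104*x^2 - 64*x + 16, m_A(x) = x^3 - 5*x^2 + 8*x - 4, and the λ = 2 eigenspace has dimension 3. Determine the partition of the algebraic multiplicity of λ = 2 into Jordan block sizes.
Block sizes for λ = 2: [2, 1, 1]

Step 1 — from the characteristic polynomial, algebraic multiplicity of λ = 2 is 4. From dim ker(A − (2)·I) = 3, there are exactly 3 Jordan blocks for λ = 2.
Step 2 — from the minimal polynomial, the factor (x − 2)^2 tells us the largest block for λ = 2 has size 2.
Step 3 — with total size 4, 3 blocks, and largest block 2, the block sizes (in nonincreasing order) are [2, 1, 1].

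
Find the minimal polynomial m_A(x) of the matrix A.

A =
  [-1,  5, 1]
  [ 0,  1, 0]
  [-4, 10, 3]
x^2 - 2*x + 1

The characteristic polynomial is χ_A(x) = (x - 1)^3, so the eigenvalues are known. The minimal polynomial is
  m_A(x) = Π_λ (x − λ)^{k_λ}
where k_λ is the size of the *largest* Jordan block for λ (equivalently, the smallest k with (A − λI)^k v = 0 for every generalised eigenvector v of λ).

  λ = 1: largest Jordan block has size 2, contributing (x − 1)^2

So m_A(x) = (x - 1)^2 = x^2 - 2*x + 1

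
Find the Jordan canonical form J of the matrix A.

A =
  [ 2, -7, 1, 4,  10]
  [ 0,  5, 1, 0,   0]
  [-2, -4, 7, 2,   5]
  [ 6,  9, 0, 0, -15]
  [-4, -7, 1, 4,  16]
J_3(6) ⊕ J_1(6) ⊕ J_1(6)

The characteristic polynomial is
  det(x·I − A) = x^5 - 30*x^4 + 360*x^3 - 2160*x^2 + 6480*x - 7776 = (x - 6)^5

Eigenvalues and multiplicities (the geometric multiplicity of λ is n − rank(A − λI), which equals the number of Jordan blocks for λ):
  λ = 6: algebraic multiplicity = 5, geometric multiplicity = 3

Determining the block sizes for each eigenvalue:
  λ = 6: with am = 5 and gm = 3, the partition is not yet determined (e.g. several partitions of 5 into 3 parts exist). Let N = A − (6)·I. Computing rank(N^1) = 2, rank(N^2) = 1, rank(N^3) = 0; the number of blocks of size ≥ j is rank(N^{j−1}) − rank(N^j), giving [3, 1, 1]. So we have 1 block(s) of size 3, 2 block(s) of size 1 → block sizes [3, 1, 1]

Assembling the blocks gives a Jordan form
J =
  [6, 1, 0, 0, 0]
  [0, 6, 1, 0, 0]
  [0, 0, 6, 0, 0]
  [0, 0, 0, 6, 0]
  [0, 0, 0, 0, 6]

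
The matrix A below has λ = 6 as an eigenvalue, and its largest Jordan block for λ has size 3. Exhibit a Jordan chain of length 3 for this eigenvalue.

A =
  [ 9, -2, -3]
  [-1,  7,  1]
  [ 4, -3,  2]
A Jordan chain for λ = 6 of length 3:
v_1 = (-1, 0, -1)ᵀ
v_2 = (3, -1, 4)ᵀ
v_3 = (1, 0, 0)ᵀ

Let N = A − (6)·I. We want v_3 with N^3 v_3 = 0 but N^2 v_3 ≠ 0; then v_{j-1} := N · v_j for j = 3, …, 2.

Pick v_3 = (1, 0, 0)ᵀ.
Then v_2 = N · v_3 = (3, -1, 4)ᵀ.
Then v_1 = N · v_2 = (-1, 0, -1)ᵀ.

Sanity check: (A − (6)·I) v_1 = (0, 0, 0)ᵀ = 0. ✓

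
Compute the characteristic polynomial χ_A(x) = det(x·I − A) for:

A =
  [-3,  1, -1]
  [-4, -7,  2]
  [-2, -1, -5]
x^3 + 15*x^2 + 75*x + 125

Expanding det(x·I − A) (e.g. by cofactor expansion or by noting that A is similar to its Jordan form J, which has the same characteristic polynomial as A) gives
  χ_A(x) = x^3 + 15*x^2 + 75*x + 125
which factors as (x + 5)^3. The eigenvalues (with algebraic multiplicities) are λ = -5 with multiplicity 3.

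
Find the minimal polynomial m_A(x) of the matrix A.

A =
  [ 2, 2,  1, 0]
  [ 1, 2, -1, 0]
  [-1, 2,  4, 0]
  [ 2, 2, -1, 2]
x^3 - 8*x^2 + 21*x - 18

The characteristic polynomial is χ_A(x) = (x - 3)^2*(x - 2)^2, so the eigenvalues are known. The minimal polynomial is
  m_A(x) = Π_λ (x − λ)^{k_λ}
where k_λ is the size of the *largest* Jordan block for λ (equivalently, the smallest k with (A − λI)^k v = 0 for every generalised eigenvector v of λ).

  λ = 2: largest Jordan block has size 1, contributing (x − 2)
  λ = 3: largest Jordan block has size 2, contributing (x − 3)^2

So m_A(x) = (x - 3)^2*(x - 2) = x^3 - 8*x^2 + 21*x - 18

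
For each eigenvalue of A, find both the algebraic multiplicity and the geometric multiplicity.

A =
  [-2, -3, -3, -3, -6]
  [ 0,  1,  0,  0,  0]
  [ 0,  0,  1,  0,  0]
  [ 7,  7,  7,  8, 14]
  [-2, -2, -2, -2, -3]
λ = 1: alg = 5, geom = 4

Step 1 — factor the characteristic polynomial to read off the algebraic multiplicities:
  χ_A(x) = (x - 1)^5

Step 2 — compute geometric multiplicities via the rank-nullity identity g(λ) = n − rank(A − λI):
  rank(A − (1)·I) = 1, so dim ker(A − (1)·I) = n − 1 = 4

Summary:
  λ = 1: algebraic multiplicity = 5, geometric multiplicity = 4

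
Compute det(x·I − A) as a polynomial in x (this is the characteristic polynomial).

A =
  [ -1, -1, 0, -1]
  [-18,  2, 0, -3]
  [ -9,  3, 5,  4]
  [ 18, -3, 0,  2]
x^4 - 8*x^3 + 6*x^2 + 40*x + 25

Expanding det(x·I − A) (e.g. by cofactor expansion or by noting that A is similar to its Jordan form J, which has the same characteristic polynomial as A) gives
  χ_A(x) = x^4 - 8*x^3 + 6*x^2 + 40*x + 25
which factors as (x - 5)^2*(x + 1)^2. The eigenvalues (with algebraic multiplicities) are λ = -1 with multiplicity 2, λ = 5 with multiplicity 2.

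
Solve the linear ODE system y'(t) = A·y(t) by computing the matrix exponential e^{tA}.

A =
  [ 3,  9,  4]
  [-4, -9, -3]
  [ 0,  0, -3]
e^{tA} =
  [6*t*exp(-3*t) + exp(-3*t), 9*t*exp(-3*t), -3*t^2*exp(-3*t)/2 + 4*t*exp(-3*t)]
  [-4*t*exp(-3*t), -6*t*exp(-3*t) + exp(-3*t), t^2*exp(-3*t) - 3*t*exp(-3*t)]
  [0, 0, exp(-3*t)]

Strategy: write A = P · J · P⁻¹ where J is a Jordan canonical form, so e^{tA} = P · e^{tJ} · P⁻¹, and e^{tJ} can be computed block-by-block.

A has Jordan form
J =
  [-3,  1,  0]
  [ 0, -3,  1]
  [ 0,  0, -3]
(up to reordering of blocks).

Per-block formulas:
  For a 3×3 Jordan block J_3(-3): exp(t · J_3(-3)) = e^(-3t)·(I + t·N + (t^2/2)·N^2), where N is the 3×3 nilpotent shift.

After assembling e^{tJ} and conjugating by P, we get:

e^{tA} =
  [6*t*exp(-3*t) + exp(-3*t), 9*t*exp(-3*t), -3*t^2*exp(-3*t)/2 + 4*t*exp(-3*t)]
  [-4*t*exp(-3*t), -6*t*exp(-3*t) + exp(-3*t), t^2*exp(-3*t) - 3*t*exp(-3*t)]
  [0, 0, exp(-3*t)]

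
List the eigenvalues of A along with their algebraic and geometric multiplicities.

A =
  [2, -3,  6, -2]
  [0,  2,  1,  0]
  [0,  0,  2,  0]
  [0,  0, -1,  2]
λ = 2: alg = 4, geom = 2

Step 1 — factor the characteristic polynomial to read off the algebraic multiplicities:
  χ_A(x) = (x - 2)^4

Step 2 — compute geometric multiplicities via the rank-nullity identity g(λ) = n − rank(A − λI):
  rank(A − (2)·I) = 2, so dim ker(A − (2)·I) = n − 2 = 2

Summary:
  λ = 2: algebraic multiplicity = 4, geometric multiplicity = 2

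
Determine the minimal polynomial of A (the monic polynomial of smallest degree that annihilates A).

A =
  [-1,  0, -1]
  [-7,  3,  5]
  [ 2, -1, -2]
x^3

The characteristic polynomial is χ_A(x) = x^3, so the eigenvalues are known. The minimal polynomial is
  m_A(x) = Π_λ (x − λ)^{k_λ}
where k_λ is the size of the *largest* Jordan block for λ (equivalently, the smallest k with (A − λI)^k v = 0 for every generalised eigenvector v of λ).

  λ = 0: largest Jordan block has size 3, contributing (x − 0)^3

So m_A(x) = x^3 = x^3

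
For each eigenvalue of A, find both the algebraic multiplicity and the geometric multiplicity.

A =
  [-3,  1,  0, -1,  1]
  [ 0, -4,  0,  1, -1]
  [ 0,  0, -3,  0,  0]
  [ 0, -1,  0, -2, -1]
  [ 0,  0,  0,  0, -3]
λ = -3: alg = 5, geom = 4

Step 1 — factor the characteristic polynomial to read off the algebraic multiplicities:
  χ_A(x) = (x + 3)^5

Step 2 — compute geometric multiplicities via the rank-nullity identity g(λ) = n − rank(A − λI):
  rank(A − (-3)·I) = 1, so dim ker(A − (-3)·I) = n − 1 = 4

Summary:
  λ = -3: algebraic multiplicity = 5, geometric multiplicity = 4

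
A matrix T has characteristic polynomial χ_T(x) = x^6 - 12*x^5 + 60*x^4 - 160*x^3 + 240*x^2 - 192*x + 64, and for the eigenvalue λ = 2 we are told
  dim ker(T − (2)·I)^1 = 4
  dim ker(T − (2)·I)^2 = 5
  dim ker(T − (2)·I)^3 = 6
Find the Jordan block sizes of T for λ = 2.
Block sizes for λ = 2: [3, 1, 1, 1]

From the dimensions of kernels of powers, the number of Jordan blocks of size at least j is d_j − d_{j−1} where d_j = dim ker(N^j) (with d_0 = 0). Computing the differences gives [4, 1, 1].
The number of blocks of size exactly k is (#blocks of size ≥ k) − (#blocks of size ≥ k + 1), so the partition is: 3 block(s) of size 1, 1 block(s) of size 3.
In nonincreasing order the block sizes are [3, 1, 1, 1].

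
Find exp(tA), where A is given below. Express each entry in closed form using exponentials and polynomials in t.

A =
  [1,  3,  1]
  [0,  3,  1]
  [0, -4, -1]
e^{tA} =
  [exp(t), t^2*exp(t) + 3*t*exp(t), t^2*exp(t)/2 + t*exp(t)]
  [0, 2*t*exp(t) + exp(t), t*exp(t)]
  [0, -4*t*exp(t), -2*t*exp(t) + exp(t)]

Strategy: write A = P · J · P⁻¹ where J is a Jordan canonical form, so e^{tA} = P · e^{tJ} · P⁻¹, and e^{tJ} can be computed block-by-block.

A has Jordan form
J =
  [1, 1, 0]
  [0, 1, 1]
  [0, 0, 1]
(up to reordering of blocks).

Per-block formulas:
  For a 3×3 Jordan block J_3(1): exp(t · J_3(1)) = e^(1t)·(I + t·N + (t^2/2)·N^2), where N is the 3×3 nilpotent shift.

After assembling e^{tJ} and conjugating by P, we get:

e^{tA} =
  [exp(t), t^2*exp(t) + 3*t*exp(t), t^2*exp(t)/2 + t*exp(t)]
  [0, 2*t*exp(t) + exp(t), t*exp(t)]
  [0, -4*t*exp(t), -2*t*exp(t) + exp(t)]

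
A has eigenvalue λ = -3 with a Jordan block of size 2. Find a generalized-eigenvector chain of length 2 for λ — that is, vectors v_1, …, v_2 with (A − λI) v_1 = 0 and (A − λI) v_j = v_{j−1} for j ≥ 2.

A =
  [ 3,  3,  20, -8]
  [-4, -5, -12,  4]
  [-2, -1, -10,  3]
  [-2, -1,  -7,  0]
A Jordan chain for λ = -3 of length 2:
v_1 = (6, -4, -2, -2)ᵀ
v_2 = (1, 0, 0, 0)ᵀ

Let N = A − (-3)·I. We want v_2 with N^2 v_2 = 0 but N^1 v_2 ≠ 0; then v_{j-1} := N · v_j for j = 2, …, 2.

Pick v_2 = (1, 0, 0, 0)ᵀ.
Then v_1 = N · v_2 = (6, -4, -2, -2)ᵀ.

Sanity check: (A − (-3)·I) v_1 = (0, 0, 0, 0)ᵀ = 0. ✓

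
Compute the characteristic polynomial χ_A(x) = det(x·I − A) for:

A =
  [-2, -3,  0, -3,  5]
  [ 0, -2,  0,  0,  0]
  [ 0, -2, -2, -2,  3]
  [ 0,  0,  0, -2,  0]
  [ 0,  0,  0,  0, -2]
x^5 + 10*x^4 + 40*x^3 + 80*x^2 + 80*x + 32

Expanding det(x·I − A) (e.g. by cofactor expansion or by noting that A is similar to its Jordan form J, which has the same characteristic polynomial as A) gives
  χ_A(x) = x^5 + 10*x^4 + 40*x^3 + 80*x^2 + 80*x + 32
which factors as (x + 2)^5. The eigenvalues (with algebraic multiplicities) are λ = -2 with multiplicity 5.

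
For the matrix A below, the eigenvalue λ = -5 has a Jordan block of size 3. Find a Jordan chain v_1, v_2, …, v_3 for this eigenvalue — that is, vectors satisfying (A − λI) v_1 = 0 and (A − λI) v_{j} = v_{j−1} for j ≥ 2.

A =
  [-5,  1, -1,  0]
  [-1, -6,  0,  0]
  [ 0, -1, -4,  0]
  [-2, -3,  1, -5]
A Jordan chain for λ = -5 of length 3:
v_1 = (-1, 1, 1, 3)ᵀ
v_2 = (0, -1, 0, -2)ᵀ
v_3 = (1, 0, 0, 0)ᵀ

Let N = A − (-5)·I. We want v_3 with N^3 v_3 = 0 but N^2 v_3 ≠ 0; then v_{j-1} := N · v_j for j = 3, …, 2.

Pick v_3 = (1, 0, 0, 0)ᵀ.
Then v_2 = N · v_3 = (0, -1, 0, -2)ᵀ.
Then v_1 = N · v_2 = (-1, 1, 1, 3)ᵀ.

Sanity check: (A − (-5)·I) v_1 = (0, 0, 0, 0)ᵀ = 0. ✓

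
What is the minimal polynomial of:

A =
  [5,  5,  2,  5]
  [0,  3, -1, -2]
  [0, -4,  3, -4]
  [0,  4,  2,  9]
x^3 - 15*x^2 + 75*x - 125

The characteristic polynomial is χ_A(x) = (x - 5)^4, so the eigenvalues are known. The minimal polynomial is
  m_A(x) = Π_λ (x − λ)^{k_λ}
where k_λ is the size of the *largest* Jordan block for λ (equivalently, the smallest k with (A − λI)^k v = 0 for every generalised eigenvector v of λ).

  λ = 5: largest Jordan block has size 3, contributing (x − 5)^3

So m_A(x) = (x - 5)^3 = x^3 - 15*x^2 + 75*x - 125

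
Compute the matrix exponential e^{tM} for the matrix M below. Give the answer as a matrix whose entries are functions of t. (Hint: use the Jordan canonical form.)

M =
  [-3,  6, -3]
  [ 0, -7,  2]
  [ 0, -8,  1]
e^{tM} =
  [exp(-3*t), 6*t*exp(-3*t), -3*t*exp(-3*t)]
  [0, -4*t*exp(-3*t) + exp(-3*t), 2*t*exp(-3*t)]
  [0, -8*t*exp(-3*t), 4*t*exp(-3*t) + exp(-3*t)]

Strategy: write M = P · J · P⁻¹ where J is a Jordan canonical form, so e^{tM} = P · e^{tJ} · P⁻¹, and e^{tJ} can be computed block-by-block.

M has Jordan form
J =
  [-3,  1,  0]
  [ 0, -3,  0]
  [ 0,  0, -3]
(up to reordering of blocks).

Per-block formulas:
  For a 1×1 block at λ = -3: exp(t · [-3]) = [e^(-3t)].
  For a 2×2 Jordan block J_2(-3): exp(t · J_2(-3)) = e^(-3t)·(I + t·N), where N is the 2×2 nilpotent shift.

After assembling e^{tJ} and conjugating by P, we get:

e^{tM} =
  [exp(-3*t), 6*t*exp(-3*t), -3*t*exp(-3*t)]
  [0, -4*t*exp(-3*t) + exp(-3*t), 2*t*exp(-3*t)]
  [0, -8*t*exp(-3*t), 4*t*exp(-3*t) + exp(-3*t)]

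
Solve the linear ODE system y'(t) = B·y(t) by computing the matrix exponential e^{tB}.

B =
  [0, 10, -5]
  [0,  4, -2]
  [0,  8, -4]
e^{tB} =
  [1, 10*t, -5*t]
  [0, 4*t + 1, -2*t]
  [0, 8*t, 1 - 4*t]

Strategy: write B = P · J · P⁻¹ where J is a Jordan canonical form, so e^{tB} = P · e^{tJ} · P⁻¹, and e^{tJ} can be computed block-by-block.

B has Jordan form
J =
  [0, 1, 0]
  [0, 0, 0]
  [0, 0, 0]
(up to reordering of blocks).

Per-block formulas:
  For a 1×1 block at λ = 0: exp(t · [0]) = [e^(0t)].
  For a 2×2 Jordan block J_2(0): exp(t · J_2(0)) = e^(0t)·(I + t·N), where N is the 2×2 nilpotent shift.

After assembling e^{tJ} and conjugating by P, we get:

e^{tB} =
  [1, 10*t, -5*t]
  [0, 4*t + 1, -2*t]
  [0, 8*t, 1 - 4*t]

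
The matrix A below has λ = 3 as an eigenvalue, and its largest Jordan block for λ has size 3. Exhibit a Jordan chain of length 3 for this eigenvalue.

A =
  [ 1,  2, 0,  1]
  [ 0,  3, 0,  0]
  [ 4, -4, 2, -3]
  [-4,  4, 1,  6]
A Jordan chain for λ = 3 of length 3:
v_1 = (1, 0, -2, 2)ᵀ
v_2 = (0, 0, -1, 1)ᵀ
v_3 = (0, 0, 1, 0)ᵀ

Let N = A − (3)·I. We want v_3 with N^3 v_3 = 0 but N^2 v_3 ≠ 0; then v_{j-1} := N · v_j for j = 3, …, 2.

Pick v_3 = (0, 0, 1, 0)ᵀ.
Then v_2 = N · v_3 = (0, 0, -1, 1)ᵀ.
Then v_1 = N · v_2 = (1, 0, -2, 2)ᵀ.

Sanity check: (A − (3)·I) v_1 = (0, 0, 0, 0)ᵀ = 0. ✓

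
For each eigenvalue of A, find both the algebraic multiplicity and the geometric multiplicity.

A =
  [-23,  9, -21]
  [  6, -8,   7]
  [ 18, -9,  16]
λ = -5: alg = 3, geom = 2

Step 1 — factor the characteristic polynomial to read off the algebraic multiplicities:
  χ_A(x) = (x + 5)^3

Step 2 — compute geometric multiplicities via the rank-nullity identity g(λ) = n − rank(A − λI):
  rank(A − (-5)·I) = 1, so dim ker(A − (-5)·I) = n − 1 = 2

Summary:
  λ = -5: algebraic multiplicity = 3, geometric multiplicity = 2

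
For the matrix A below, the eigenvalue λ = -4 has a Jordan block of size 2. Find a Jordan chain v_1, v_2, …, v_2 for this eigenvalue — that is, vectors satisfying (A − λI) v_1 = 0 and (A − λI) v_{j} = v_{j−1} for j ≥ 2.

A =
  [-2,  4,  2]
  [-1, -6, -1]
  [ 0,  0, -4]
A Jordan chain for λ = -4 of length 2:
v_1 = (2, -1, 0)ᵀ
v_2 = (1, 0, 0)ᵀ

Let N = A − (-4)·I. We want v_2 with N^2 v_2 = 0 but N^1 v_2 ≠ 0; then v_{j-1} := N · v_j for j = 2, …, 2.

Pick v_2 = (1, 0, 0)ᵀ.
Then v_1 = N · v_2 = (2, -1, 0)ᵀ.

Sanity check: (A − (-4)·I) v_1 = (0, 0, 0)ᵀ = 0. ✓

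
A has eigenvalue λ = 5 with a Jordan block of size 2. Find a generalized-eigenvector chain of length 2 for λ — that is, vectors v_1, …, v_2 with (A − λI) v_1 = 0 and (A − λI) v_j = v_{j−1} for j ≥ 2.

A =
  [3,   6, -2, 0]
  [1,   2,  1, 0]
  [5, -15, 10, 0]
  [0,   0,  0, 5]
A Jordan chain for λ = 5 of length 2:
v_1 = (-2, 1, 5, 0)ᵀ
v_2 = (1, 0, 0, 0)ᵀ

Let N = A − (5)·I. We want v_2 with N^2 v_2 = 0 but N^1 v_2 ≠ 0; then v_{j-1} := N · v_j for j = 2, …, 2.

Pick v_2 = (1, 0, 0, 0)ᵀ.
Then v_1 = N · v_2 = (-2, 1, 5, 0)ᵀ.

Sanity check: (A − (5)·I) v_1 = (0, 0, 0, 0)ᵀ = 0. ✓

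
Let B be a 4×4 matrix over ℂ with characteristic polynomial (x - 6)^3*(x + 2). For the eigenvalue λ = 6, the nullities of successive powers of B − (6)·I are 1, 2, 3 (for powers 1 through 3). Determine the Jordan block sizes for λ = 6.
Block sizes for λ = 6: [3]

From the dimensions of kernels of powers, the number of Jordan blocks of size at least j is d_j − d_{j−1} where d_j = dim ker(N^j) (with d_0 = 0). Computing the differences gives [1, 1, 1].
The number of blocks of size exactly k is (#blocks of size ≥ k) − (#blocks of size ≥ k + 1), so the partition is: 1 block(s) of size 3.
In nonincreasing order the block sizes are [3].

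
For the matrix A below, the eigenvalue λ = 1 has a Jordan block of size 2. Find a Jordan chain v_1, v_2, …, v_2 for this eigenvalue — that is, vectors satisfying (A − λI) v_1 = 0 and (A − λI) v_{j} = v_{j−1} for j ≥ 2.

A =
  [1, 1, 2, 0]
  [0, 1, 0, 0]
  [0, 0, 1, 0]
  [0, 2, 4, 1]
A Jordan chain for λ = 1 of length 2:
v_1 = (1, 0, 0, 2)ᵀ
v_2 = (0, 1, 0, 0)ᵀ

Let N = A − (1)·I. We want v_2 with N^2 v_2 = 0 but N^1 v_2 ≠ 0; then v_{j-1} := N · v_j for j = 2, …, 2.

Pick v_2 = (0, 1, 0, 0)ᵀ.
Then v_1 = N · v_2 = (1, 0, 0, 2)ᵀ.

Sanity check: (A − (1)·I) v_1 = (0, 0, 0, 0)ᵀ = 0. ✓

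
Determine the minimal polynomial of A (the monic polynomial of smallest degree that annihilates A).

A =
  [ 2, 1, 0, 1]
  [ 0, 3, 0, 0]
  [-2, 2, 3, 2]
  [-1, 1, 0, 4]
x^2 - 6*x + 9

The characteristic polynomial is χ_A(x) = (x - 3)^4, so the eigenvalues are known. The minimal polynomial is
  m_A(x) = Π_λ (x − λ)^{k_λ}
where k_λ is the size of the *largest* Jordan block for λ (equivalently, the smallest k with (A − λI)^k v = 0 for every generalised eigenvector v of λ).

  λ = 3: largest Jordan block has size 2, contributing (x − 3)^2

So m_A(x) = (x - 3)^2 = x^2 - 6*x + 9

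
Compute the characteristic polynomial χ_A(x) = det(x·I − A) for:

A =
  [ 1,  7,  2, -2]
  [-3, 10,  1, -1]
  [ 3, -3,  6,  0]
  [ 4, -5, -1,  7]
x^4 - 24*x^3 + 216*x^2 - 864*x + 1296

Expanding det(x·I − A) (e.g. by cofactor expansion or by noting that A is similar to its Jordan form J, which has the same characteristic polynomial as A) gives
  χ_A(x) = x^4 - 24*x^3 + 216*x^2 - 864*x + 1296
which factors as (x - 6)^4. The eigenvalues (with algebraic multiplicities) are λ = 6 with multiplicity 4.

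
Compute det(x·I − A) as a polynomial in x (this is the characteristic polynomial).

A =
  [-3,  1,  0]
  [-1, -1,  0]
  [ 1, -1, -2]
x^3 + 6*x^2 + 12*x + 8

Expanding det(x·I − A) (e.g. by cofactor expansion or by noting that A is similar to its Jordan form J, which has the same characteristic polynomial as A) gives
  χ_A(x) = x^3 + 6*x^2 + 12*x + 8
which factors as (x + 2)^3. The eigenvalues (with algebraic multiplicities) are λ = -2 with multiplicity 3.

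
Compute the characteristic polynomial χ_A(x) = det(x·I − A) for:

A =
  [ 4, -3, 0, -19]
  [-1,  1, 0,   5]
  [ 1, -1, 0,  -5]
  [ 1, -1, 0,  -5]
x^4

Expanding det(x·I − A) (e.g. by cofactor expansion or by noting that A is similar to its Jordan form J, which has the same characteristic polynomial as A) gives
  χ_A(x) = x^4
which factors as x^4. The eigenvalues (with algebraic multiplicities) are λ = 0 with multiplicity 4.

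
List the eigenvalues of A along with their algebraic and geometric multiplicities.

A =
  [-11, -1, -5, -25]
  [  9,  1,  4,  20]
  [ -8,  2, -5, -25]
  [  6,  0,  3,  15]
λ = 0: alg = 4, geom = 2

Step 1 — factor the characteristic polynomial to read off the algebraic multiplicities:
  χ_A(x) = x^4

Step 2 — compute geometric multiplicities via the rank-nullity identity g(λ) = n − rank(A − λI):
  rank(A − (0)·I) = 2, so dim ker(A − (0)·I) = n − 2 = 2

Summary:
  λ = 0: algebraic multiplicity = 4, geometric multiplicity = 2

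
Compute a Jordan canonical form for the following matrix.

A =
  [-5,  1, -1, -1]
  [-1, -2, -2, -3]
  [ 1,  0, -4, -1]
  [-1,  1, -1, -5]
J_2(-4) ⊕ J_2(-4)

The characteristic polynomial is
  det(x·I − A) = x^4 + 16*x^3 + 96*x^2 + 256*x + 256 = (x + 4)^4

Eigenvalues and multiplicities (the geometric multiplicity of λ is n − rank(A − λI), which equals the number of Jordan blocks for λ):
  λ = -4: algebraic multiplicity = 4, geometric multiplicity = 2

Determining the block sizes for each eigenvalue:
  λ = -4: with am = 4 and gm = 2, the partition is not yet determined (e.g. several partitions of 4 into 2 parts exist). Let N = A − (-4)·I. Computing rank(N^1) = 2, rank(N^2) = 0; the number of blocks of size ≥ j is rank(N^{j−1}) − rank(N^j), giving [2, 2]. So we have 2 block(s) of size 2 → block sizes [2, 2]

Assembling the blocks gives a Jordan form
J =
  [-4,  1,  0,  0]
  [ 0, -4,  0,  0]
  [ 0,  0, -4,  1]
  [ 0,  0,  0, -4]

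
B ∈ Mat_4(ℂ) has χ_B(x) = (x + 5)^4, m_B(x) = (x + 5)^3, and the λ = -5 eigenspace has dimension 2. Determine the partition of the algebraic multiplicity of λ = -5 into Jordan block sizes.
Block sizes for λ = -5: [3, 1]

Step 1 — from the characteristic polynomial, algebraic multiplicity of λ = -5 is 4. From dim ker(B − (-5)·I) = 2, there are exactly 2 Jordan blocks for λ = -5.
Step 2 — from the minimal polynomial, the factor (x + 5)^3 tells us the largest block for λ = -5 has size 3.
Step 3 — with total size 4, 2 blocks, and largest block 3, the block sizes (in nonincreasing order) are [3, 1].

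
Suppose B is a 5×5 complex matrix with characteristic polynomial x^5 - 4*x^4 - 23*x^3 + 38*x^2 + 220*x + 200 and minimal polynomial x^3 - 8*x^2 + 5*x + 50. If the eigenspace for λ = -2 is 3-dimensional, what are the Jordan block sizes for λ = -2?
Block sizes for λ = -2: [1, 1, 1]

Step 1 — from the characteristic polynomial, algebraic multiplicity of λ = -2 is 3. From dim ker(B − (-2)·I) = 3, there are exactly 3 Jordan blocks for λ = -2.
Step 2 — from the minimal polynomial, the factor (x + 2) tells us the largest block for λ = -2 has size 1.
Step 3 — with total size 3, 3 blocks, and largest block 1, the block sizes (in nonincreasing order) are [1, 1, 1].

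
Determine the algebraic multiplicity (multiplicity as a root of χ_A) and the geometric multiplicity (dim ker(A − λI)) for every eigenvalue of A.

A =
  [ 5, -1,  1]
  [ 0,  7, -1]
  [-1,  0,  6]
λ = 6: alg = 3, geom = 1

Step 1 — factor the characteristic polynomial to read off the algebraic multiplicities:
  χ_A(x) = (x - 6)^3

Step 2 — compute geometric multiplicities via the rank-nullity identity g(λ) = n − rank(A − λI):
  rank(A − (6)·I) = 2, so dim ker(A − (6)·I) = n − 2 = 1

Summary:
  λ = 6: algebraic multiplicity = 3, geometric multiplicity = 1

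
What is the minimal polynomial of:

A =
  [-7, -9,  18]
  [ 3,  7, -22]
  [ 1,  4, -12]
x^3 + 12*x^2 + 48*x + 64

The characteristic polynomial is χ_A(x) = (x + 4)^3, so the eigenvalues are known. The minimal polynomial is
  m_A(x) = Π_λ (x − λ)^{k_λ}
where k_λ is the size of the *largest* Jordan block for λ (equivalently, the smallest k with (A − λI)^k v = 0 for every generalised eigenvector v of λ).

  λ = -4: largest Jordan block has size 3, contributing (x + 4)^3

So m_A(x) = (x + 4)^3 = x^3 + 12*x^2 + 48*x + 64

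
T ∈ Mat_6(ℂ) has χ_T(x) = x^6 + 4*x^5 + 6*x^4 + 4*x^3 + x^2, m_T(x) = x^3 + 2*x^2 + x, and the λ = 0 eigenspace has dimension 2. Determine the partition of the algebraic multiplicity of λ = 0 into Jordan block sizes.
Block sizes for λ = 0: [1, 1]

Step 1 — from the characteristic polynomial, algebraic multiplicity of λ = 0 is 2. From dim ker(T − (0)·I) = 2, there are exactly 2 Jordan blocks for λ = 0.
Step 2 — from the minimal polynomial, the factor (x − 0) tells us the largest block for λ = 0 has size 1.
Step 3 — with total size 2, 2 blocks, and largest block 1, the block sizes (in nonincreasing order) are [1, 1].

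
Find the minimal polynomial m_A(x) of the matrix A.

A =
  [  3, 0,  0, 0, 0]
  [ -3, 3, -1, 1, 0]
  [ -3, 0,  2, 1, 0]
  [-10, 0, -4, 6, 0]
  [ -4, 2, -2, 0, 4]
x^3 - 11*x^2 + 40*x - 48

The characteristic polynomial is χ_A(x) = (x - 4)^3*(x - 3)^2, so the eigenvalues are known. The minimal polynomial is
  m_A(x) = Π_λ (x − λ)^{k_λ}
where k_λ is the size of the *largest* Jordan block for λ (equivalently, the smallest k with (A − λI)^k v = 0 for every generalised eigenvector v of λ).

  λ = 3: largest Jordan block has size 1, contributing (x − 3)
  λ = 4: largest Jordan block has size 2, contributing (x − 4)^2

So m_A(x) = (x - 4)^2*(x - 3) = x^3 - 11*x^2 + 40*x - 48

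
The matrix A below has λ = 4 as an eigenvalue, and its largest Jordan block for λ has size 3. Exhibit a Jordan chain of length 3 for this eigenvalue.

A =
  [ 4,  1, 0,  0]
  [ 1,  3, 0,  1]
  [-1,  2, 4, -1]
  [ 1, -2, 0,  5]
A Jordan chain for λ = 4 of length 3:
v_1 = (1, 0, 1, -1)ᵀ
v_2 = (0, 1, -1, 1)ᵀ
v_3 = (1, 0, 0, 0)ᵀ

Let N = A − (4)·I. We want v_3 with N^3 v_3 = 0 but N^2 v_3 ≠ 0; then v_{j-1} := N · v_j for j = 3, …, 2.

Pick v_3 = (1, 0, 0, 0)ᵀ.
Then v_2 = N · v_3 = (0, 1, -1, 1)ᵀ.
Then v_1 = N · v_2 = (1, 0, 1, -1)ᵀ.

Sanity check: (A − (4)·I) v_1 = (0, 0, 0, 0)ᵀ = 0. ✓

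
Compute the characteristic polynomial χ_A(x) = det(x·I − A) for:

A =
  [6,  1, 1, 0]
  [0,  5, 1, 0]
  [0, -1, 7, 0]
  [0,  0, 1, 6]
x^4 - 24*x^3 + 216*x^2 - 864*x + 1296

Expanding det(x·I − A) (e.g. by cofactor expansion or by noting that A is similar to its Jordan form J, which has the same characteristic polynomial as A) gives
  χ_A(x) = x^4 - 24*x^3 + 216*x^2 - 864*x + 1296
which factors as (x - 6)^4. The eigenvalues (with algebraic multiplicities) are λ = 6 with multiplicity 4.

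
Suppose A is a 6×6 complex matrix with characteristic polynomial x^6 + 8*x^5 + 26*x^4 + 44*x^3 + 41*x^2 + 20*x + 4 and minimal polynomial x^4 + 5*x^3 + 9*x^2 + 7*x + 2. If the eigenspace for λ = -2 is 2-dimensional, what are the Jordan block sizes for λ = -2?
Block sizes for λ = -2: [1, 1]

Step 1 — from the characteristic polynomial, algebraic multiplicity of λ = -2 is 2. From dim ker(A − (-2)·I) = 2, there are exactly 2 Jordan blocks for λ = -2.
Step 2 — from the minimal polynomial, the factor (x + 2) tells us the largest block for λ = -2 has size 1.
Step 3 — with total size 2, 2 blocks, and largest block 1, the block sizes (in nonincreasing order) are [1, 1].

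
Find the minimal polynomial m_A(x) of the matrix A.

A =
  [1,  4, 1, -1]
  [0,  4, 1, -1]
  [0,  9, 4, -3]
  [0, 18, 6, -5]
x^3 - 3*x^2 + 3*x - 1

The characteristic polynomial is χ_A(x) = (x - 1)^4, so the eigenvalues are known. The minimal polynomial is
  m_A(x) = Π_λ (x − λ)^{k_λ}
where k_λ is the size of the *largest* Jordan block for λ (equivalently, the smallest k with (A − λI)^k v = 0 for every generalised eigenvector v of λ).

  λ = 1: largest Jordan block has size 3, contributing (x − 1)^3

So m_A(x) = (x - 1)^3 = x^3 - 3*x^2 + 3*x - 1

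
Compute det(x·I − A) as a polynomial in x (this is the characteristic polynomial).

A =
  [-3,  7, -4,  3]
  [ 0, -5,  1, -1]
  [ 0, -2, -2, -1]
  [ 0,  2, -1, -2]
x^4 + 12*x^3 + 54*x^2 + 108*x + 81

Expanding det(x·I − A) (e.g. by cofactor expansion or by noting that A is similar to its Jordan form J, which has the same characteristic polynomial as A) gives
  χ_A(x) = x^4 + 12*x^3 + 54*x^2 + 108*x + 81
which factors as (x + 3)^4. The eigenvalues (with algebraic multiplicities) are λ = -3 with multiplicity 4.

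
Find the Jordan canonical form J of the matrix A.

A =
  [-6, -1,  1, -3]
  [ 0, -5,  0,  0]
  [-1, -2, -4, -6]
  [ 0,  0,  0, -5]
J_3(-5) ⊕ J_1(-5)

The characteristic polynomial is
  det(x·I − A) = x^4 + 20*x^3 + 150*x^2 + 500*x + 625 = (x + 5)^4

Eigenvalues and multiplicities (the geometric multiplicity of λ is n − rank(A − λI), which equals the number of Jordan blocks for λ):
  λ = -5: algebraic multiplicity = 4, geometric multiplicity = 2

Determining the block sizes for each eigenvalue:
  λ = -5: with am = 4 and gm = 2, the partition is not yet determined (e.g. several partitions of 4 into 2 parts exist). Let N = A − (-5)·I. Computing rank(N^1) = 2, rank(N^2) = 1, rank(N^3) = 0; the number of blocks of size ≥ j is rank(N^{j−1}) − rank(N^j), giving [2, 1, 1]. So we have 1 block(s) of size 3, 1 block(s) of size 1 → block sizes [3, 1]

Assembling the blocks gives a Jordan form
J =
  [-5,  1,  0,  0]
  [ 0, -5,  1,  0]
  [ 0,  0, -5,  0]
  [ 0,  0,  0, -5]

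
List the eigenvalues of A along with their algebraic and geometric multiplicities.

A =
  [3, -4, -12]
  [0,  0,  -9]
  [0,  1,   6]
λ = 3: alg = 3, geom = 2

Step 1 — factor the characteristic polynomial to read off the algebraic multiplicities:
  χ_A(x) = (x - 3)^3

Step 2 — compute geometric multiplicities via the rank-nullity identity g(λ) = n − rank(A − λI):
  rank(A − (3)·I) = 1, so dim ker(A − (3)·I) = n − 1 = 2

Summary:
  λ = 3: algebraic multiplicity = 3, geometric multiplicity = 2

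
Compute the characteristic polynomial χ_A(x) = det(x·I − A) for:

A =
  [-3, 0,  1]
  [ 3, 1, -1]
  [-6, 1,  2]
x^3

Expanding det(x·I − A) (e.g. by cofactor expansion or by noting that A is similar to its Jordan form J, which has the same characteristic polynomial as A) gives
  χ_A(x) = x^3
which factors as x^3. The eigenvalues (with algebraic multiplicities) are λ = 0 with multiplicity 3.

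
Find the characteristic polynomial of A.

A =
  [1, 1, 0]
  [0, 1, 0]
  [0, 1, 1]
x^3 - 3*x^2 + 3*x - 1

Expanding det(x·I − A) (e.g. by cofactor expansion or by noting that A is similar to its Jordan form J, which has the same characteristic polynomial as A) gives
  χ_A(x) = x^3 - 3*x^2 + 3*x - 1
which factors as (x - 1)^3. The eigenvalues (with algebraic multiplicities) are λ = 1 with multiplicity 3.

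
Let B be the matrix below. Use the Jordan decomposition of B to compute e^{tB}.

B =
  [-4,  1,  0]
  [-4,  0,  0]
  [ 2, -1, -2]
e^{tB} =
  [-2*t*exp(-2*t) + exp(-2*t), t*exp(-2*t), 0]
  [-4*t*exp(-2*t), 2*t*exp(-2*t) + exp(-2*t), 0]
  [2*t*exp(-2*t), -t*exp(-2*t), exp(-2*t)]

Strategy: write B = P · J · P⁻¹ where J is a Jordan canonical form, so e^{tB} = P · e^{tJ} · P⁻¹, and e^{tJ} can be computed block-by-block.

B has Jordan form
J =
  [-2,  1,  0]
  [ 0, -2,  0]
  [ 0,  0, -2]
(up to reordering of blocks).

Per-block formulas:
  For a 1×1 block at λ = -2: exp(t · [-2]) = [e^(-2t)].
  For a 2×2 Jordan block J_2(-2): exp(t · J_2(-2)) = e^(-2t)·(I + t·N), where N is the 2×2 nilpotent shift.

After assembling e^{tJ} and conjugating by P, we get:

e^{tB} =
  [-2*t*exp(-2*t) + exp(-2*t), t*exp(-2*t), 0]
  [-4*t*exp(-2*t), 2*t*exp(-2*t) + exp(-2*t), 0]
  [2*t*exp(-2*t), -t*exp(-2*t), exp(-2*t)]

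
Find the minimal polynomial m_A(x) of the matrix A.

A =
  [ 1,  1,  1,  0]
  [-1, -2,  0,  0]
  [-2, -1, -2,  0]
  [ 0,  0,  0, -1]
x^3 + 3*x^2 + 3*x + 1

The characteristic polynomial is χ_A(x) = (x + 1)^4, so the eigenvalues are known. The minimal polynomial is
  m_A(x) = Π_λ (x − λ)^{k_λ}
where k_λ is the size of the *largest* Jordan block for λ (equivalently, the smallest k with (A − λI)^k v = 0 for every generalised eigenvector v of λ).

  λ = -1: largest Jordan block has size 3, contributing (x + 1)^3

So m_A(x) = (x + 1)^3 = x^3 + 3*x^2 + 3*x + 1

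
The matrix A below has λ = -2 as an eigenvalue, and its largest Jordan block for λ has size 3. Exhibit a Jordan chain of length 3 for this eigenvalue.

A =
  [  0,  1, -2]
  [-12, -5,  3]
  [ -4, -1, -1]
A Jordan chain for λ = -2 of length 3:
v_1 = (1, -6, -2)ᵀ
v_2 = (1, -3, -1)ᵀ
v_3 = (0, 1, 0)ᵀ

Let N = A − (-2)·I. We want v_3 with N^3 v_3 = 0 but N^2 v_3 ≠ 0; then v_{j-1} := N · v_j for j = 3, …, 2.

Pick v_3 = (0, 1, 0)ᵀ.
Then v_2 = N · v_3 = (1, -3, -1)ᵀ.
Then v_1 = N · v_2 = (1, -6, -2)ᵀ.

Sanity check: (A − (-2)·I) v_1 = (0, 0, 0)ᵀ = 0. ✓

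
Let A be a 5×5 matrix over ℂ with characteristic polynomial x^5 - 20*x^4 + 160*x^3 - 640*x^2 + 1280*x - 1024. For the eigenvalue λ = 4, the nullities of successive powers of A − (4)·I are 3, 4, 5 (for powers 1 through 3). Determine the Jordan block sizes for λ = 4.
Block sizes for λ = 4: [3, 1, 1]

From the dimensions of kernels of powers, the number of Jordan blocks of size at least j is d_j − d_{j−1} where d_j = dim ker(N^j) (with d_0 = 0). Computing the differences gives [3, 1, 1].
The number of blocks of size exactly k is (#blocks of size ≥ k) − (#blocks of size ≥ k + 1), so the partition is: 2 block(s) of size 1, 1 block(s) of size 3.
In nonincreasing order the block sizes are [3, 1, 1].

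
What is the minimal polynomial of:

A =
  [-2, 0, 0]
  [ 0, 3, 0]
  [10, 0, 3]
x^2 - x - 6

The characteristic polynomial is χ_A(x) = (x - 3)^2*(x + 2), so the eigenvalues are known. The minimal polynomial is
  m_A(x) = Π_λ (x − λ)^{k_λ}
where k_λ is the size of the *largest* Jordan block for λ (equivalently, the smallest k with (A − λI)^k v = 0 for every generalised eigenvector v of λ).

  λ = -2: largest Jordan block has size 1, contributing (x + 2)
  λ = 3: largest Jordan block has size 1, contributing (x − 3)

So m_A(x) = (x - 3)*(x + 2) = x^2 - x - 6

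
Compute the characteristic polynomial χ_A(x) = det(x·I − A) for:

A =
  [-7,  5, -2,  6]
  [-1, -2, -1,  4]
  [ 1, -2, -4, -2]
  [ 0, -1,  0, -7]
x^4 + 20*x^3 + 150*x^2 + 500*x + 625

Expanding det(x·I − A) (e.g. by cofactor expansion or by noting that A is similar to its Jordan form J, which has the same characteristic polynomial as A) gives
  χ_A(x) = x^4 + 20*x^3 + 150*x^2 + 500*x + 625
which factors as (x + 5)^4. The eigenvalues (with algebraic multiplicities) are λ = -5 with multiplicity 4.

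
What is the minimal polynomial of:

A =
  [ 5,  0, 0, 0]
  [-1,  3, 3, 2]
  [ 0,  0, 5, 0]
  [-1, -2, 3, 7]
x^2 - 10*x + 25

The characteristic polynomial is χ_A(x) = (x - 5)^4, so the eigenvalues are known. The minimal polynomial is
  m_A(x) = Π_λ (x − λ)^{k_λ}
where k_λ is the size of the *largest* Jordan block for λ (equivalently, the smallest k with (A − λI)^k v = 0 for every generalised eigenvector v of λ).

  λ = 5: largest Jordan block has size 2, contributing (x − 5)^2

So m_A(x) = (x - 5)^2 = x^2 - 10*x + 25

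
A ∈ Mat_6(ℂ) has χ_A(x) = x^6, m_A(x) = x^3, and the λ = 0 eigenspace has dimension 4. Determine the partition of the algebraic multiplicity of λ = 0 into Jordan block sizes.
Block sizes for λ = 0: [3, 1, 1, 1]

Step 1 — from the characteristic polynomial, algebraic multiplicity of λ = 0 is 6. From dim ker(A − (0)·I) = 4, there are exactly 4 Jordan blocks for λ = 0.
Step 2 — from the minimal polynomial, the factor (x − 0)^3 tells us the largest block for λ = 0 has size 3.
Step 3 — with total size 6, 4 blocks, and largest block 3, the block sizes (in nonincreasing order) are [3, 1, 1, 1].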